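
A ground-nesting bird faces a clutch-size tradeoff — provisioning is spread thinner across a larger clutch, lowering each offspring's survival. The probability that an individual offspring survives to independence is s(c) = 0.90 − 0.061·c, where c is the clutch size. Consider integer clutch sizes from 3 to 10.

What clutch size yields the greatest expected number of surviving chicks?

7

Expected surviving chicks = c × s(c):
  c=3: 3 × 0.717 = 2.151
  c=4: 4 × 0.656 = 2.624
  c=5: 5 × 0.595 = 2.975
  c=6: 6 × 0.534 = 3.204
  c=7: 7 × 0.473 = 3.311
  c=8: 8 × 0.412 = 3.296
  c=9: 9 × 0.351 = 3.159
  c=10: 10 × 0.290 = 2.900
Maximum at c = 7 (3.311 surviving chicks).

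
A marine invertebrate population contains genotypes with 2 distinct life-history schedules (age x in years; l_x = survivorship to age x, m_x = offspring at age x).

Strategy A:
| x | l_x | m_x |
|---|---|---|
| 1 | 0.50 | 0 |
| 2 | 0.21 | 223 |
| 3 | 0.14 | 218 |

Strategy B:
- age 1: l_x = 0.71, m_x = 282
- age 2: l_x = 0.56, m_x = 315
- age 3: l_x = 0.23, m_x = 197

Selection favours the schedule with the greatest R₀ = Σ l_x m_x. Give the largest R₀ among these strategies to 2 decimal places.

421.93

Strategy A: R₀ = 0.50×0 + 0.21×223 + 0.14×218 = 77.3500
Strategy B: R₀ = 0.71×282 + 0.56×315 + 0.23×197 = 421.9300
Highest R₀: strategy B with 421.9300.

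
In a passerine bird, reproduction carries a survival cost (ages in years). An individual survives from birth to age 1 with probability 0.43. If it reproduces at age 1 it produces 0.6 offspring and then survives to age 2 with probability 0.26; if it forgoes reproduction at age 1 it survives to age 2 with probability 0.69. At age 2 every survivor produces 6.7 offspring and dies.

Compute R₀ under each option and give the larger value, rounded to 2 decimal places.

1.99

breed at age 1: R₀ = 0.43 × (0.6 + 0.26 × 6.7) = 0.43 × 2.3420 = 1.0071
delay to age 2: R₀ = 0.43 × (0.69 × 6.7) = 0.43 × 4.6230 = 1.9879
Higher: delay to age 2 (1.9879).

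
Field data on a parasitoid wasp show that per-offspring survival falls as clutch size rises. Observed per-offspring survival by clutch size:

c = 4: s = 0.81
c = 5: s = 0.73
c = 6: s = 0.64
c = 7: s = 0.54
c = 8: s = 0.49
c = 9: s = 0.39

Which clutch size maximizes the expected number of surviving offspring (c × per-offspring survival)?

Expected surviving offspring = c × s(c):
  c=4: 4 × 0.81 = 3.240
  c=5: 5 × 0.73 = 3.650
  c=6: 6 × 0.64 = 3.840
  c=7: 7 × 0.54 = 3.780
  c=8: 8 × 0.49 = 3.920
  c=9: 9 × 0.39 = 3.510
Maximum at c = 8 (3.920 surviving offspring).

8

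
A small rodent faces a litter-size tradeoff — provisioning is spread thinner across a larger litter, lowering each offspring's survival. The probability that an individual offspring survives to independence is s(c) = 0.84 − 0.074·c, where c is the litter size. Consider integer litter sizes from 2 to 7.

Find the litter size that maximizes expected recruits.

Expected recruits = c × s(c):
  c=2: 2 × 0.692 = 1.384
  c=3: 3 × 0.618 = 1.854
  c=4: 4 × 0.544 = 2.176
  c=5: 5 × 0.470 = 2.350
  c=6: 6 × 0.396 = 2.376
  c=7: 7 × 0.322 = 2.254
Maximum at c = 6 (2.376 recruits).

6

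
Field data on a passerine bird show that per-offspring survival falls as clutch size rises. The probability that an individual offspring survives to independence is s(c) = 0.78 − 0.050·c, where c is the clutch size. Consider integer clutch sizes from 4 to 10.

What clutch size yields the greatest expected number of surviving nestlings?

8

Expected surviving nestlings = c × s(c):
  c=4: 4 × 0.580 = 2.320
  c=5: 5 × 0.530 = 2.650
  c=6: 6 × 0.480 = 2.880
  c=7: 7 × 0.430 = 3.010
  c=8: 8 × 0.380 = 3.040
  c=9: 9 × 0.330 = 2.970
  c=10: 10 × 0.280 = 2.800
Maximum at c = 8 (3.040 surviving nestlings).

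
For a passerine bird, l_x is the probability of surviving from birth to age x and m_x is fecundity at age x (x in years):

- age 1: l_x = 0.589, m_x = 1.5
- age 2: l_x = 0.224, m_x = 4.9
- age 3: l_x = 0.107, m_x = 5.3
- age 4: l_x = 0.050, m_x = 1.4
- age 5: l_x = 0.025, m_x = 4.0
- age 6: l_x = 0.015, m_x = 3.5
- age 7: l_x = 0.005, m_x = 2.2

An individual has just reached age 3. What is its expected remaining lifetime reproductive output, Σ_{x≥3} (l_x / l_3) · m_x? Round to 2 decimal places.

7.48

l_3 = 0.107. Conditional survival from age 3 to x is l_x / l_3.
  x=3: (0.107/0.107) × 5.3 = 5.3000
  x=4: (0.050/0.107) × 1.4 = 0.6542
  x=5: (0.025/0.107) × 4.0 = 0.9346
  x=6: (0.015/0.107) × 3.5 = 0.4907
  x=7: (0.005/0.107) × 2.2 = 0.1028
Sum = 5.3000 + 0.6542 + 0.9346 + 0.4907 + 0.1028 = 7.4822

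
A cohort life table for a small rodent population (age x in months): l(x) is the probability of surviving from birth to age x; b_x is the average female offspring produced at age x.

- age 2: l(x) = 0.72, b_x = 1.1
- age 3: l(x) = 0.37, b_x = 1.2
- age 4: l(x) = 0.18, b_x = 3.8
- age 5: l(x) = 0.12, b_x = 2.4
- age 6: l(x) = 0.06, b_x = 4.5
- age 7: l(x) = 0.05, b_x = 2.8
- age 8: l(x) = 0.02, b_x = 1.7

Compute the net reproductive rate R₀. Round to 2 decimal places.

R₀ = Σ l(x) b_x:
  age 2: 0.72 × 1.1 = 0.7920
  age 3: 0.37 × 1.2 = 0.4440
  age 4: 0.18 × 3.8 = 0.6840
  age 5: 0.12 × 2.4 = 0.2880
  age 6: 0.06 × 4.5 = 0.2700
  age 7: 0.05 × 2.8 = 0.1400
  age 8: 0.02 × 1.7 = 0.0340
R₀ = 0.7920 + 0.4440 + 0.6840 + 0.2880 + 0.2700 + 0.1400 + 0.0340 = 2.6520

2.65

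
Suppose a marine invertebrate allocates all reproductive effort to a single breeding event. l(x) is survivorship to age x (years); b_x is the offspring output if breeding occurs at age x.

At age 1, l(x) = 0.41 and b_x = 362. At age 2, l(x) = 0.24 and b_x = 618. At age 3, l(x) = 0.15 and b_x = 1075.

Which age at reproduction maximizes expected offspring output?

3

Expected offspring if breeding at age x = l(x) × b_x:
  age 1: 0.41 × 362 = 148.420
  age 2: 0.24 × 618 = 148.320
  age 3: 0.15 × 1075 = 161.250
Maximum at age 3 (161.250).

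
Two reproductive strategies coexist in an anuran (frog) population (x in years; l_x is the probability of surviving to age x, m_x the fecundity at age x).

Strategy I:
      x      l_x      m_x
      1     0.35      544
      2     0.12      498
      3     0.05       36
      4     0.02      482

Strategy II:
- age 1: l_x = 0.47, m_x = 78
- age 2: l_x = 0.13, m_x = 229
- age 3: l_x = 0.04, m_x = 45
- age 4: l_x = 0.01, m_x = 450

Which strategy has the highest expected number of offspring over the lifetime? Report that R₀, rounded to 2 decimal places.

261.60

Strategy I: R₀ = 0.35×544 + 0.12×498 + 0.05×36 + 0.02×482 = 261.6000
Strategy II: R₀ = 0.47×78 + 0.13×229 + 0.04×45 + 0.01×450 = 72.7300
Highest R₀: strategy I with 261.6000.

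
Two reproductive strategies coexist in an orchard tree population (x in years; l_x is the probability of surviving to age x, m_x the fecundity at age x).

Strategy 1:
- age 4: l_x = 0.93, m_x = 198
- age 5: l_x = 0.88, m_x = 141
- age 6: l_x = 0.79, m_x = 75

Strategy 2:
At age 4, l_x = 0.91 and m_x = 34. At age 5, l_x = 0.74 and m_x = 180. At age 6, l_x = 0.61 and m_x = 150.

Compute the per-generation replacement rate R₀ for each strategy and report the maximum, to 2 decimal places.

Strategy 1: R₀ = 0.93×198 + 0.88×141 + 0.79×75 = 367.4700
Strategy 2: R₀ = 0.91×34 + 0.74×180 + 0.61×150 = 255.6400
Highest R₀: strategy 1 with 367.4700.

367.47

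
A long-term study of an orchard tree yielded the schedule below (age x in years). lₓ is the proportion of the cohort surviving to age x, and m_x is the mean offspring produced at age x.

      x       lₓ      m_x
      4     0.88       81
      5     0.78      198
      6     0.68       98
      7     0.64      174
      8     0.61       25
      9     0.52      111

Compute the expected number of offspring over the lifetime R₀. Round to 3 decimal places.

R₀ = Σ lₓ m_x:
  age 4: 0.88 × 81 = 71.2800
  age 5: 0.78 × 198 = 154.4400
  age 6: 0.68 × 98 = 66.6400
  age 7: 0.64 × 174 = 111.3600
  age 8: 0.61 × 25 = 15.2500
  age 9: 0.52 × 111 = 57.7200
R₀ = 71.2800 + 154.4400 + 66.6400 + 111.3600 + 15.2500 + 57.7200 = 476.6900

476.690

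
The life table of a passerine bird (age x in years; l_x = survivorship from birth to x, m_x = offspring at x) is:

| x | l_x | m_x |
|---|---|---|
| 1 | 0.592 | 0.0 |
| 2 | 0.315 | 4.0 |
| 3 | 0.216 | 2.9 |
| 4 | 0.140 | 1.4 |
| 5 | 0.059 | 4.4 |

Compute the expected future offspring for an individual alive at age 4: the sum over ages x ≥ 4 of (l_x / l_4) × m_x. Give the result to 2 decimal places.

3.25

l_4 = 0.140. Conditional survival from age 4 to x is l_x / l_4.
  x=4: (0.140/0.140) × 1.4 = 1.4000
  x=5: (0.059/0.140) × 4.4 = 1.8543
Sum = 1.4000 + 1.8543 = 3.2543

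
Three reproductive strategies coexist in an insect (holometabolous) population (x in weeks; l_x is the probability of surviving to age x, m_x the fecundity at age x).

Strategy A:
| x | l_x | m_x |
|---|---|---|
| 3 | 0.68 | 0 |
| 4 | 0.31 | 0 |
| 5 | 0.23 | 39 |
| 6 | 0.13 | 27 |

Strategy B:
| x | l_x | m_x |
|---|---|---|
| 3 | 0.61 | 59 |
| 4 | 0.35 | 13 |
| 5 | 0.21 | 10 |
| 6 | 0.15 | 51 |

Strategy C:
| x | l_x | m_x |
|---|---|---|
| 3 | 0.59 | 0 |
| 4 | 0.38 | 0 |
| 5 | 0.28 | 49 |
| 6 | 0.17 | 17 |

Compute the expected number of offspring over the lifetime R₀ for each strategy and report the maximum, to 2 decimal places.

Strategy A: R₀ = 0.68×0 + 0.31×0 + 0.23×39 + 0.13×27 = 12.4800
Strategy B: R₀ = 0.61×59 + 0.35×13 + 0.21×10 + 0.15×51 = 50.2900
Strategy C: R₀ = 0.59×0 + 0.38×0 + 0.28×49 + 0.17×17 = 16.6100
Highest R₀: strategy B with 50.2900.

50.29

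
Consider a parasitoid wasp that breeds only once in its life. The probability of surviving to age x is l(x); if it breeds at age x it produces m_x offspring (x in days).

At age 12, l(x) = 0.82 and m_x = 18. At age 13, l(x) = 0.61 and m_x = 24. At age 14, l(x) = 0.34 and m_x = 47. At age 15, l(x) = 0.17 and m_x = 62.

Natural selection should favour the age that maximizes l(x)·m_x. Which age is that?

Expected offspring if breeding at age x = l(x) × m_x:
  age 12: 0.82 × 18 = 14.760
  age 13: 0.61 × 24 = 14.640
  age 14: 0.34 × 47 = 15.980
  age 15: 0.17 × 62 = 10.540
Maximum at age 14 (15.980).

14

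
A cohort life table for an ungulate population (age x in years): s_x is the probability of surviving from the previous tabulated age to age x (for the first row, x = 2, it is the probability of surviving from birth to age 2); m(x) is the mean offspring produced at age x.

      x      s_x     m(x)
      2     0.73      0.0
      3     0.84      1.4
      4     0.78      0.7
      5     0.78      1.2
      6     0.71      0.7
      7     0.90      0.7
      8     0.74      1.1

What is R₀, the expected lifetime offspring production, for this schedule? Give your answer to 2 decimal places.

2.19

Survivorship from birth: l_x = s_2·s_3·…·s_x.
  l_2 = 0.73000
  l_3 = 0.61320
  l_4 = 0.47830
  l_5 = 0.37307
  l_6 = 0.26488
  l_7 = 0.23839
  l_8 = 0.17641
R₀ = Σ l_x m(x):
  age 2: 0.73000 × 0.0 = 0.0000
  age 3: 0.61320 × 1.4 = 0.8585
  age 4: 0.47830 × 0.7 = 0.3348
  age 5: 0.37307 × 1.2 = 0.4477
  age 6: 0.26488 × 0.7 = 0.1854
  age 7: 0.23839 × 0.7 = 0.1669
  age 8: 0.17641 × 1.1 = 0.1941
R₀ = 0.0000 + 0.8585 + 0.3348 + 0.4477 + 0.1854 + 0.1669 + 0.1941 = 2.1873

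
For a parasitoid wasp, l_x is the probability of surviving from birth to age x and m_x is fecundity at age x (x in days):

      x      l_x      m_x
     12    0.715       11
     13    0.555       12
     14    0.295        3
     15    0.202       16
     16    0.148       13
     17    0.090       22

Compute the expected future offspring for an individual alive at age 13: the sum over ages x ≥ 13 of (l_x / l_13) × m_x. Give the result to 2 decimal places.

26.45

l_13 = 0.555. Conditional survival from age 13 to x is l_x / l_13.
  x=13: (0.555/0.555) × 12 = 12.0000
  x=14: (0.295/0.555) × 3 = 1.5946
  x=15: (0.202/0.555) × 16 = 5.8234
  x=16: (0.148/0.555) × 13 = 3.4667
  x=17: (0.090/0.555) × 22 = 3.5676
Sum = 12.0000 + 1.5946 + 5.8234 + 3.4667 + 3.5676 = 26.4523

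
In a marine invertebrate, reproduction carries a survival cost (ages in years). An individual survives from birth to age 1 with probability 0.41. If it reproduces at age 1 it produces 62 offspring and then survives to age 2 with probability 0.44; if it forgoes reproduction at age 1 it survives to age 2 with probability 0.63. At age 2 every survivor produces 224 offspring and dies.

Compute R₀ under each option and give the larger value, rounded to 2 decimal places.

breed at age 1: R₀ = 0.41 × (62 + 0.44 × 224) = 0.41 × 160.5600 = 65.8296
delay to age 2: R₀ = 0.41 × (0.63 × 224) = 0.41 × 141.1200 = 57.8592
Higher: breed at age 1 (65.8296).

65.83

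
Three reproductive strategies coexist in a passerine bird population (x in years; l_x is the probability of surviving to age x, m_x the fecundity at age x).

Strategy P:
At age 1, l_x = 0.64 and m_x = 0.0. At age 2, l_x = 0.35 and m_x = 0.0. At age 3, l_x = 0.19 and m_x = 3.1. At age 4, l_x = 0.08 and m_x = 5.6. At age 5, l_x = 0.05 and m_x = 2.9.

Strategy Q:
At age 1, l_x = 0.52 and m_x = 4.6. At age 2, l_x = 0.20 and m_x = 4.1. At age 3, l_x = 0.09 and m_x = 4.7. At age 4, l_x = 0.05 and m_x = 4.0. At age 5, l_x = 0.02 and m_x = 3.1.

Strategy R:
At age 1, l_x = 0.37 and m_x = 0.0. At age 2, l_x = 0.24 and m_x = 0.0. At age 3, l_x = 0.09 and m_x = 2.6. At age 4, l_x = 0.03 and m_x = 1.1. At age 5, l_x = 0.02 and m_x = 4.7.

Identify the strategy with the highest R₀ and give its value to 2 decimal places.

3.90

Strategy P: R₀ = 0.64×0.0 + 0.35×0.0 + 0.19×3.1 + 0.08×5.6 + 0.05×2.9 = 1.1820
Strategy Q: R₀ = 0.52×4.6 + 0.20×4.1 + 0.09×4.7 + 0.05×4.0 + 0.02×3.1 = 3.8970
Strategy R: R₀ = 0.37×0.0 + 0.24×0.0 + 0.09×2.6 + 0.03×1.1 + 0.02×4.7 = 0.3610
Highest R₀: strategy Q with 3.8970.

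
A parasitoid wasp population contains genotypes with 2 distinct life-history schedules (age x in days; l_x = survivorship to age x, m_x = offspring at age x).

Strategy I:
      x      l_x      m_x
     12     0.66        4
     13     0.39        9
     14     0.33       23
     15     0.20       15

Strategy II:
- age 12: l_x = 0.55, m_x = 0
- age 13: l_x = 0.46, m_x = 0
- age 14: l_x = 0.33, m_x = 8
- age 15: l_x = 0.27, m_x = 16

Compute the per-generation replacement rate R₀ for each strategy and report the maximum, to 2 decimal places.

Strategy I: R₀ = 0.66×4 + 0.39×9 + 0.33×23 + 0.20×15 = 16.7400
Strategy II: R₀ = 0.55×0 + 0.46×0 + 0.33×8 + 0.27×16 = 6.9600
Highest R₀: strategy I with 16.7400.

16.74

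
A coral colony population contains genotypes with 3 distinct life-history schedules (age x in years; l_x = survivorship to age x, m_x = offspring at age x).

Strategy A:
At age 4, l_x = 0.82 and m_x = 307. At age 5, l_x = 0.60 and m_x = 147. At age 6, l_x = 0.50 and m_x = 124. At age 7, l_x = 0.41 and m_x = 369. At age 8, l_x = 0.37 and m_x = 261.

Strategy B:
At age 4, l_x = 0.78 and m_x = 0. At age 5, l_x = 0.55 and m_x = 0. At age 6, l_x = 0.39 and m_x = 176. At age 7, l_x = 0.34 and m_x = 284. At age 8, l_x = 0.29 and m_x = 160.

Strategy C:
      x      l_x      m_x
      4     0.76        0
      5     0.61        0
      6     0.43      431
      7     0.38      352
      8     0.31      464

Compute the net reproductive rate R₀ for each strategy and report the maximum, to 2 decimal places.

Strategy A: R₀ = 0.82×307 + 0.60×147 + 0.50×124 + 0.41×369 + 0.37×261 = 649.8000
Strategy B: R₀ = 0.78×0 + 0.55×0 + 0.39×176 + 0.34×284 + 0.29×160 = 211.6000
Strategy C: R₀ = 0.76×0 + 0.61×0 + 0.43×431 + 0.38×352 + 0.31×464 = 462.9300
Highest R₀: strategy A with 649.8000.

649.80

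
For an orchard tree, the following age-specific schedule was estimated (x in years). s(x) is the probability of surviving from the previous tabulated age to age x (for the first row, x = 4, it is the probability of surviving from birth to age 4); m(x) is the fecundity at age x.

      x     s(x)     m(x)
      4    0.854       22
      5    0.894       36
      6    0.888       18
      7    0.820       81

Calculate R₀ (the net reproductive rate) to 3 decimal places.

Survivorship from birth: l_x = s_4·s_5·…·s_x.
  l_4 = 0.85400
  l_5 = 0.76348
  l_6 = 0.67797
  l_7 = 0.55593
R₀ = Σ l_x m(x):
  age 4: 0.85400 × 22 = 18.7880
  age 5: 0.76348 × 36 = 27.4853
  age 6: 0.67797 × 18 = 12.2035
  age 7: 0.55593 × 81 = 45.0303
R₀ = 18.7880 + 27.4853 + 12.2035 + 45.0303 = 103.5071

103.507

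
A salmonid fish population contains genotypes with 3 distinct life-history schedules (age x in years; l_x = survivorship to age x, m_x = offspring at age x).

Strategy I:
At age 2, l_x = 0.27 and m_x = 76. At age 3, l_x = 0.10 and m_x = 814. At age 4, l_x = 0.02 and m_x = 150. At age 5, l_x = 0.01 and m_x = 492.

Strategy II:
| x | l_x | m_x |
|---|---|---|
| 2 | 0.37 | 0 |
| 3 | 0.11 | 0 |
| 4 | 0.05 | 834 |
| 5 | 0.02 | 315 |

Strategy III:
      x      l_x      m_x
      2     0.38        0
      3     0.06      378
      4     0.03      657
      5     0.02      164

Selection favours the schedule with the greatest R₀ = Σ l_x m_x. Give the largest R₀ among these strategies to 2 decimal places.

Strategy I: R₀ = 0.27×76 + 0.10×814 + 0.02×150 + 0.01×492 = 109.8400
Strategy II: R₀ = 0.37×0 + 0.11×0 + 0.05×834 + 0.02×315 = 48.0000
Strategy III: R₀ = 0.38×0 + 0.06×378 + 0.03×657 + 0.02×164 = 45.6700
Highest R₀: strategy I with 109.8400.

109.84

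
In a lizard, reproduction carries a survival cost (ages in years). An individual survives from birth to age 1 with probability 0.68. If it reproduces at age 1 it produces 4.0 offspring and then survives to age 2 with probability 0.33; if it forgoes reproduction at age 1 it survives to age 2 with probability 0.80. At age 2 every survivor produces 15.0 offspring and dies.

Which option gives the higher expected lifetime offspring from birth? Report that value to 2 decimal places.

breed at age 1: R₀ = 0.68 × (4.0 + 0.33 × 15.0) = 0.68 × 8.9500 = 6.0860
delay to age 2: R₀ = 0.68 × (0.80 × 15.0) = 0.68 × 12.0000 = 8.1600
Higher: delay to age 2 (8.1600).

8.16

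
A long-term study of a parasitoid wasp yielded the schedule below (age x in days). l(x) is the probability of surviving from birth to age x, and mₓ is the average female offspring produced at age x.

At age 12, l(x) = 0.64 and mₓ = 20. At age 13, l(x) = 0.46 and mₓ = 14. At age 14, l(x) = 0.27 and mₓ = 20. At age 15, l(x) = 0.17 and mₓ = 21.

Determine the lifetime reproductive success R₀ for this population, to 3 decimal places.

R₀ = Σ l(x) mₓ:
  age 12: 0.64 × 20 = 12.8000
  age 13: 0.46 × 14 = 6.4400
  age 14: 0.27 × 20 = 5.4000
  age 15: 0.17 × 21 = 3.5700
R₀ = 12.8000 + 6.4400 + 5.4000 + 3.5700 = 28.2100

28.210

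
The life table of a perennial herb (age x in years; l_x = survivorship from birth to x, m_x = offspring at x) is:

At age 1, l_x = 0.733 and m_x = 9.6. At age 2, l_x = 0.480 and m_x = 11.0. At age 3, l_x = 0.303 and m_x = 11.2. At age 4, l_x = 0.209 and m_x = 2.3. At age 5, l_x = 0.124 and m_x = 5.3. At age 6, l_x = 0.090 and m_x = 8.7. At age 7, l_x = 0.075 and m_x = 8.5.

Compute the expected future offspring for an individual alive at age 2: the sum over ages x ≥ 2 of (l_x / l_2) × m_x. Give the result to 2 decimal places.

l_2 = 0.480. Conditional survival from age 2 to x is l_x / l_2.
  x=2: (0.480/0.480) × 11.0 = 11.0000
  x=3: (0.303/0.480) × 11.2 = 7.0700
  x=4: (0.209/0.480) × 2.3 = 1.0015
  x=5: (0.124/0.480) × 5.3 = 1.3692
  x=6: (0.090/0.480) × 8.7 = 1.6312
  x=7: (0.075/0.480) × 8.5 = 1.3281
Sum = 11.0000 + 7.0700 + 1.0015 + 1.3692 + 1.6312 + 1.3281 = 23.4000

23.40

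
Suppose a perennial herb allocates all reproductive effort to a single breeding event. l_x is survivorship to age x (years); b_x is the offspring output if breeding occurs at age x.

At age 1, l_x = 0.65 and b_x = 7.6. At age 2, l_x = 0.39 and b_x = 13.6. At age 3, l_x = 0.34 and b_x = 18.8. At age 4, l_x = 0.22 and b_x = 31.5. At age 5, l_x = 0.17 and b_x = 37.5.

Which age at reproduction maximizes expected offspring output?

Expected offspring if breeding at age x = l_x × b_x:
  age 1: 0.65 × 7.6 = 4.940
  age 2: 0.39 × 13.6 = 5.304
  age 3: 0.34 × 18.8 = 6.392
  age 4: 0.22 × 31.5 = 6.930
  age 5: 0.17 × 37.5 = 6.375
Maximum at age 4 (6.930).

4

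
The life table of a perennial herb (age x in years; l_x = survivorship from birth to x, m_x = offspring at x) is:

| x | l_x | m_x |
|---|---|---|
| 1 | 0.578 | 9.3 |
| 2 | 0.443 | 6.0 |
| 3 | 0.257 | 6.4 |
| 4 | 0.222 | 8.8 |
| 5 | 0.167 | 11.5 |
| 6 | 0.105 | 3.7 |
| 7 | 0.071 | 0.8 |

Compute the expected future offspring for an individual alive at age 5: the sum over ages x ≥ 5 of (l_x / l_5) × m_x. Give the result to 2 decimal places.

14.17

l_5 = 0.167. Conditional survival from age 5 to x is l_x / l_5.
  x=5: (0.167/0.167) × 11.5 = 11.5000
  x=6: (0.105/0.167) × 3.7 = 2.3263
  x=7: (0.071/0.167) × 0.8 = 0.3401
Sum = 11.5000 + 2.3263 + 0.3401 = 14.1665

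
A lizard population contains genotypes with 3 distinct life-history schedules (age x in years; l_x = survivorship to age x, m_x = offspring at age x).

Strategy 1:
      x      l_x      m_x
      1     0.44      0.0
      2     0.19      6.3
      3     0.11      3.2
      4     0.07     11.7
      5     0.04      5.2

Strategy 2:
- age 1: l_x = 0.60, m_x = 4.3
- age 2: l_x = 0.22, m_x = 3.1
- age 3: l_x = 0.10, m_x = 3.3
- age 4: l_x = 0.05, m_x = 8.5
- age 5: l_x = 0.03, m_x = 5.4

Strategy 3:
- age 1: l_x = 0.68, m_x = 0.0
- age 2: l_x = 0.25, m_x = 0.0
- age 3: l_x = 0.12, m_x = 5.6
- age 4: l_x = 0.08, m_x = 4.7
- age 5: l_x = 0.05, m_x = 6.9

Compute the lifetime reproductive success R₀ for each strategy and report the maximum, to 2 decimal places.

Strategy 1: R₀ = 0.44×0.0 + 0.19×6.3 + 0.11×3.2 + 0.07×11.7 + 0.04×5.2 = 2.5760
Strategy 2: R₀ = 0.60×4.3 + 0.22×3.1 + 0.10×3.3 + 0.05×8.5 + 0.03×5.4 = 4.1790
Strategy 3: R₀ = 0.68×0.0 + 0.25×0.0 + 0.12×5.6 + 0.08×4.7 + 0.05×6.9 = 1.3930
Highest R₀: strategy 2 with 4.1790.

4.18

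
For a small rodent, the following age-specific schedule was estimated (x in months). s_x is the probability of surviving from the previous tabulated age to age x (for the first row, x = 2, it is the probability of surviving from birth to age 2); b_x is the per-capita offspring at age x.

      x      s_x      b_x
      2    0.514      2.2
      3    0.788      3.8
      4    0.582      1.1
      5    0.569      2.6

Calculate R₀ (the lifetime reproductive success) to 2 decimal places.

3.28

Survivorship from birth: l_x = s_2·s_3·…·s_x.
  l_2 = 0.51400
  l_3 = 0.40503
  l_4 = 0.23573
  l_5 = 0.13413
R₀ = Σ l_x b_x:
  age 2: 0.51400 × 2.2 = 1.1308
  age 3: 0.40503 × 3.8 = 1.5391
  age 4: 0.23573 × 1.1 = 0.2593
  age 5: 0.13413 × 2.6 = 0.3487
R₀ = 1.1308 + 1.5391 + 0.2593 + 0.3487 = 3.2780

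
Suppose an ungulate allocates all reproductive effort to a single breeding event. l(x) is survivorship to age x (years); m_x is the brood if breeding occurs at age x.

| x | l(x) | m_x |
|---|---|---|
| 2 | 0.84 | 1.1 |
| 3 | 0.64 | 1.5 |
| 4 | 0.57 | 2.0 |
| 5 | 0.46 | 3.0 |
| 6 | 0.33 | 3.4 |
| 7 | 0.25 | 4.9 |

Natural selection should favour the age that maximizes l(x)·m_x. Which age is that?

5

Expected offspring if breeding at age x = l(x) × m_x:
  age 2: 0.84 × 1.1 = 0.924
  age 3: 0.64 × 1.5 = 0.960
  age 4: 0.57 × 2.0 = 1.140
  age 5: 0.46 × 3.0 = 1.380
  age 6: 0.33 × 3.4 = 1.122
  age 7: 0.25 × 4.9 = 1.225
Maximum at age 5 (1.380).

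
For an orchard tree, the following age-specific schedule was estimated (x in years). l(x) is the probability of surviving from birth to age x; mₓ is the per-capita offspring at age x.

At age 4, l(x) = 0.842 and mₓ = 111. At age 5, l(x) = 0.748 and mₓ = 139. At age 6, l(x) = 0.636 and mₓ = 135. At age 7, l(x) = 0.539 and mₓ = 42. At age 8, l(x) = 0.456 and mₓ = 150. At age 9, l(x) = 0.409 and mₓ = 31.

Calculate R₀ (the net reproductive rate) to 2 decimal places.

R₀ = Σ l(x) mₓ:
  age 4: 0.842 × 111 = 93.4620
  age 5: 0.748 × 139 = 103.9720
  age 6: 0.636 × 135 = 85.8600
  age 7: 0.539 × 42 = 22.6380
  age 8: 0.456 × 150 = 68.4000
  age 9: 0.409 × 31 = 12.6790
R₀ = 93.4620 + 103.9720 + 85.8600 + 22.6380 + 68.4000 + 12.6790 = 387.0110

387.01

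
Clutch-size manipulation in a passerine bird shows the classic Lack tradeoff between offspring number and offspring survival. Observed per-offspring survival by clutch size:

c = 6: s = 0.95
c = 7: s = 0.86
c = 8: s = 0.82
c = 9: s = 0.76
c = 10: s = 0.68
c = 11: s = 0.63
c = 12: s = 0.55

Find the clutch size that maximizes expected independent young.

Expected independent young = c × s(c):
  c=6: 6 × 0.95 = 5.700
  c=7: 7 × 0.86 = 6.020
  c=8: 8 × 0.82 = 6.560
  c=9: 9 × 0.76 = 6.840
  c=10: 10 × 0.68 = 6.800
  c=11: 11 × 0.63 = 6.930
  c=12: 12 × 0.55 = 6.600
Maximum at c = 11 (6.930 independent young).

11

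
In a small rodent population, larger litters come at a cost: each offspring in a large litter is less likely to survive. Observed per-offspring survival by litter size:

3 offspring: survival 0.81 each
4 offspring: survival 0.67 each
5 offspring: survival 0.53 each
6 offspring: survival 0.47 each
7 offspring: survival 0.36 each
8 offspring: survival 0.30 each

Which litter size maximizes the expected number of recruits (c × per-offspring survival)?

Expected recruits = c × s(c):
  c=3: 3 × 0.81 = 2.430
  c=4: 4 × 0.67 = 2.680
  c=5: 5 × 0.53 = 2.650
  c=6: 6 × 0.47 = 2.820
  c=7: 7 × 0.36 = 2.520
  c=8: 8 × 0.30 = 2.400
Maximum at c = 6 (2.820 recruits).

6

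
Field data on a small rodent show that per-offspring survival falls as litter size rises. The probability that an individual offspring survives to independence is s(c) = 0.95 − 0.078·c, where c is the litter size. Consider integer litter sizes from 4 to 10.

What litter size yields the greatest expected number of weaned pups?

6

Expected weaned pups = c × s(c):
  c=4: 4 × 0.638 = 2.552
  c=5: 5 × 0.560 = 2.800
  c=6: 6 × 0.482 = 2.892
  c=7: 7 × 0.404 = 2.828
  c=8: 8 × 0.326 = 2.608
  c=9: 9 × 0.248 = 2.232
  c=10: 10 × 0.170 = 1.700
Maximum at c = 6 (2.892 weaned pups).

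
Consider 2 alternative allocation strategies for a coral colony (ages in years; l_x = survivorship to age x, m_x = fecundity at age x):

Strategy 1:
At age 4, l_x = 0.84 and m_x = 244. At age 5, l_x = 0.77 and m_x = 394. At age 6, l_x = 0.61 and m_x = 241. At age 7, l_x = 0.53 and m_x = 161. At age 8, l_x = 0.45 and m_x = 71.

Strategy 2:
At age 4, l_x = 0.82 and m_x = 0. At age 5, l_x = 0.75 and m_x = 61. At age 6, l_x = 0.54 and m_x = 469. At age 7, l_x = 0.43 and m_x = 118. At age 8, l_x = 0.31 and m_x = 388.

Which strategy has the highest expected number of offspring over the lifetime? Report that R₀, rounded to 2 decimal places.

772.63

Strategy 1: R₀ = 0.84×244 + 0.77×394 + 0.61×241 + 0.53×161 + 0.45×71 = 772.6300
Strategy 2: R₀ = 0.82×0 + 0.75×61 + 0.54×469 + 0.43×118 + 0.31×388 = 470.0300
Highest R₀: strategy 1 with 772.6300.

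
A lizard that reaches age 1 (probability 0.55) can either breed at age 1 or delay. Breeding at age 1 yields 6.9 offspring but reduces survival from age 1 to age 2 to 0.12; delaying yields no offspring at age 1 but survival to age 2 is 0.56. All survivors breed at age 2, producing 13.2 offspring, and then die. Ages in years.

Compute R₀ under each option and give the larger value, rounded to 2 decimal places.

breed at age 1: R₀ = 0.55 × (6.9 + 0.12 × 13.2) = 0.55 × 8.4840 = 4.6662
delay to age 2: R₀ = 0.55 × (0.56 × 13.2) = 0.55 × 7.3920 = 4.0656
Higher: breed at age 1 (4.6662).

4.67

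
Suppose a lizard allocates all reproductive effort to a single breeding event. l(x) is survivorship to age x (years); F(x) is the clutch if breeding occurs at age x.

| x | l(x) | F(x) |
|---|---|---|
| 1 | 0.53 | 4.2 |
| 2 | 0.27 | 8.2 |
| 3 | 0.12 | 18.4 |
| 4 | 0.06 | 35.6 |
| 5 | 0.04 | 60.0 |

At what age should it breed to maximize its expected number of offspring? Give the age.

Expected offspring if breeding at age x = l(x) × F(x):
  age 1: 0.53 × 4.2 = 2.226
  age 2: 0.27 × 8.2 = 2.214
  age 3: 0.12 × 18.4 = 2.208
  age 4: 0.06 × 35.6 = 2.136
  age 5: 0.04 × 60.0 = 2.400
Maximum at age 5 (2.400).

5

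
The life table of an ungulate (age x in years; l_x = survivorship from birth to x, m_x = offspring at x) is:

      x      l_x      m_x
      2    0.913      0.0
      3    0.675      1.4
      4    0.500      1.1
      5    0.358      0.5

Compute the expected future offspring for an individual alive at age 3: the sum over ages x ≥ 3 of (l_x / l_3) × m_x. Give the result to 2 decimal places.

2.48

l_3 = 0.675. Conditional survival from age 3 to x is l_x / l_3.
  x=3: (0.675/0.675) × 1.4 = 1.4000
  x=4: (0.500/0.675) × 1.1 = 0.8148
  x=5: (0.358/0.675) × 0.5 = 0.2652
Sum = 1.4000 + 0.8148 + 0.2652 = 2.4800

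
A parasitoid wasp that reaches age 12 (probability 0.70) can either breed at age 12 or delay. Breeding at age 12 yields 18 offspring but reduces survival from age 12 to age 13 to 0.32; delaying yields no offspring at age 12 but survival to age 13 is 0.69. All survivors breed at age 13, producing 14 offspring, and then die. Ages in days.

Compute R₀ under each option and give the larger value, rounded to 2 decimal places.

breed at age 12: R₀ = 0.70 × (18 + 0.32 × 14) = 0.70 × 22.4800 = 15.7360
delay to age 13: R₀ = 0.70 × (0.69 × 14) = 0.70 × 9.6600 = 6.7620
Higher: breed at age 12 (15.7360).

15.74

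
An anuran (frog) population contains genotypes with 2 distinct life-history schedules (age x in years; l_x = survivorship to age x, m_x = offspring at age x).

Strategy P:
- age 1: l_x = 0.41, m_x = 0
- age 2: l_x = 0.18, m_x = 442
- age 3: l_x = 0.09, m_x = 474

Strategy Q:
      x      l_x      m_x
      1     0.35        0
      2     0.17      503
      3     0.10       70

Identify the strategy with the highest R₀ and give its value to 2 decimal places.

122.22

Strategy P: R₀ = 0.41×0 + 0.18×442 + 0.09×474 = 122.2200
Strategy Q: R₀ = 0.35×0 + 0.17×503 + 0.10×70 = 92.5100
Highest R₀: strategy P with 122.2200.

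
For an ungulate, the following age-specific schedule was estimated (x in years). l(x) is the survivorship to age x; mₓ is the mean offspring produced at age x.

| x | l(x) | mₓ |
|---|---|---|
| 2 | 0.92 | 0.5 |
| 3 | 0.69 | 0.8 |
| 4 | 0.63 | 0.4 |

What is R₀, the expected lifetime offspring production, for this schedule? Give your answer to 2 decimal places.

1.26

R₀ = Σ l(x) mₓ:
  age 2: 0.92 × 0.5 = 0.4600
  age 3: 0.69 × 0.8 = 0.5520
  age 4: 0.63 × 0.4 = 0.2520
R₀ = 0.4600 + 0.5520 + 0.2520 = 1.2640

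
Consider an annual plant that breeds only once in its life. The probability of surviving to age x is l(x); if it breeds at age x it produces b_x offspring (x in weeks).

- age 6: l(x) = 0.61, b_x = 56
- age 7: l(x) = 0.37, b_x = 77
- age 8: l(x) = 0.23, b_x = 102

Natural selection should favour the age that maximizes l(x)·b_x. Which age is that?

6

Expected offspring if breeding at age x = l(x) × b_x:
  age 6: 0.61 × 56 = 34.160
  age 7: 0.37 × 77 = 28.490
  age 8: 0.23 × 102 = 23.460
Maximum at age 6 (34.160).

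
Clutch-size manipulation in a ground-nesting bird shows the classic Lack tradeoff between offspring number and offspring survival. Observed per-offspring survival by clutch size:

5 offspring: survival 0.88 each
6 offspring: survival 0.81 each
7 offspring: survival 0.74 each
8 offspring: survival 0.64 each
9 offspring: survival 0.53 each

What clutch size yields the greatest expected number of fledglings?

Expected fledglings = c × s(c):
  c=5: 5 × 0.88 = 4.400
  c=6: 6 × 0.81 = 4.860
  c=7: 7 × 0.74 = 5.180
  c=8: 8 × 0.64 = 5.120
  c=9: 9 × 0.53 = 4.770
Maximum at c = 7 (5.180 fledglings).

7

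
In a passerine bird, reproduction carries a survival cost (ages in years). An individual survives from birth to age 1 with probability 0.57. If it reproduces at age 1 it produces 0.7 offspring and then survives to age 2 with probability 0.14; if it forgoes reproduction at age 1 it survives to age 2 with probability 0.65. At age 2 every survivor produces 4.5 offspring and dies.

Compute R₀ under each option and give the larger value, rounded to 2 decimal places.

1.67

breed at age 1: R₀ = 0.57 × (0.7 + 0.14 × 4.5) = 0.57 × 1.3300 = 0.7581
delay to age 2: R₀ = 0.57 × (0.65 × 4.5) = 0.57 × 2.9250 = 1.6672
Higher: delay to age 2 (1.6672).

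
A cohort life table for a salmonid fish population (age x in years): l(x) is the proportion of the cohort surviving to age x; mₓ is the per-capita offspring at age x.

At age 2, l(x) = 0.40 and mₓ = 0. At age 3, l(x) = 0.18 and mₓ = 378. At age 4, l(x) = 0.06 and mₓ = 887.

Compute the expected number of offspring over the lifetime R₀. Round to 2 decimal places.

121.26

R₀ = Σ l(x) mₓ:
  age 2: 0.40 × 0 = 0.0000
  age 3: 0.18 × 378 = 68.0400
  age 4: 0.06 × 887 = 53.2200
R₀ = 0.0000 + 68.0400 + 53.2200 = 121.2600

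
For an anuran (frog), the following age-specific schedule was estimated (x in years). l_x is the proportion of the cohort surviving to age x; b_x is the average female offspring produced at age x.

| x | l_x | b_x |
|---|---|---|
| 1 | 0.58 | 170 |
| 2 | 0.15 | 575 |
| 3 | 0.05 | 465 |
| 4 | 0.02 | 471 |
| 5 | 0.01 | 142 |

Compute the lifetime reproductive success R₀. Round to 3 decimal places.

R₀ = Σ l_x b_x:
  age 1: 0.58 × 170 = 98.6000
  age 2: 0.15 × 575 = 86.2500
  age 3: 0.05 × 465 = 23.2500
  age 4: 0.02 × 471 = 9.4200
  age 5: 0.01 × 142 = 1.4200
R₀ = 98.6000 + 86.2500 + 23.2500 + 9.4200 + 1.4200 = 218.9400

218.940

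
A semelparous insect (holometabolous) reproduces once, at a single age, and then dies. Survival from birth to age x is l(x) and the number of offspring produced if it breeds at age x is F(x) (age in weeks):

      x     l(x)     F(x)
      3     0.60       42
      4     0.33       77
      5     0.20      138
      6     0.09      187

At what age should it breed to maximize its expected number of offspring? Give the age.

Expected offspring if breeding at age x = l(x) × F(x):
  age 3: 0.60 × 42 = 25.200
  age 4: 0.33 × 77 = 25.410
  age 5: 0.20 × 138 = 27.600
  age 6: 0.09 × 187 = 16.830
Maximum at age 5 (27.600).

5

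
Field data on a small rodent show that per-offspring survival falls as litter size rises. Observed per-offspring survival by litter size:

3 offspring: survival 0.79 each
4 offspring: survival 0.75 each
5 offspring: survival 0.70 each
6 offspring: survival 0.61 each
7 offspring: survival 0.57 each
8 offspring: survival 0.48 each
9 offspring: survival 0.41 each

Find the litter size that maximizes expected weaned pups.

Expected weaned pups = c × s(c):
  c=3: 3 × 0.79 = 2.370
  c=4: 4 × 0.75 = 3.000
  c=5: 5 × 0.70 = 3.500
  c=6: 6 × 0.61 = 3.660
  c=7: 7 × 0.57 = 3.990
  c=8: 8 × 0.48 = 3.840
  c=9: 9 × 0.41 = 3.690
Maximum at c = 7 (3.990 weaned pups).

7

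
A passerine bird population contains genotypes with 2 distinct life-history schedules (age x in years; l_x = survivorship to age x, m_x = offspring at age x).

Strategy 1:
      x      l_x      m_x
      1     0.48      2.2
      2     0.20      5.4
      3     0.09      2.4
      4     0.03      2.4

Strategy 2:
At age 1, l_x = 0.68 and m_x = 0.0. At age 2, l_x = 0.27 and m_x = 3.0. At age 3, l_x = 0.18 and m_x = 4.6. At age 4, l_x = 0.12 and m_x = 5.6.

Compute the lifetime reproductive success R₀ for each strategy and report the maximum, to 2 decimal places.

Strategy 1: R₀ = 0.48×2.2 + 0.20×5.4 + 0.09×2.4 + 0.03×2.4 = 2.4240
Strategy 2: R₀ = 0.68×0.0 + 0.27×3.0 + 0.18×4.6 + 0.12×5.6 = 2.3100
Highest R₀: strategy 1 with 2.4240.

2.42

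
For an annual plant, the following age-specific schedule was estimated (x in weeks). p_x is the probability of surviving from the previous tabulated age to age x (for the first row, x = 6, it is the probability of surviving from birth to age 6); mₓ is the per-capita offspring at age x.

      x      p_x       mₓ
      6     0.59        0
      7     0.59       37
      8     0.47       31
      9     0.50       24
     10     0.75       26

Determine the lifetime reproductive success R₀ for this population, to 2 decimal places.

Survivorship from birth: l_x = p_6·p_7·…·p_x.
  l_6 = 0.59000
  l_7 = 0.34810
  l_8 = 0.16361
  l_9 = 0.08180
  l_10 = 0.06135
R₀ = Σ l_x mₓ:
  age 6: 0.59000 × 0 = 0.0000
  age 7: 0.34810 × 37 = 12.8797
  age 8: 0.16361 × 31 = 5.0719
  age 9: 0.08180 × 24 = 1.9632
  age 10: 0.06135 × 26 = 1.5951
R₀ = 0.0000 + 12.8797 + 5.0719 + 1.9632 + 1.5951 = 21.5099

21.51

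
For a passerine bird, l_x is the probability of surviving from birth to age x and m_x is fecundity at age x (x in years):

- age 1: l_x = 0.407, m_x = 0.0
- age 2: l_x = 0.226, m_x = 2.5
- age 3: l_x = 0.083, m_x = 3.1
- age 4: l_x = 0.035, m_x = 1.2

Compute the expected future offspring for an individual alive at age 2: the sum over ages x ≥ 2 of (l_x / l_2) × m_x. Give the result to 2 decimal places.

l_2 = 0.226. Conditional survival from age 2 to x is l_x / l_2.
  x=2: (0.226/0.226) × 2.5 = 2.5000
  x=3: (0.083/0.226) × 3.1 = 1.1385
  x=4: (0.035/0.226) × 1.2 = 0.1858
Sum = 2.5000 + 1.1385 + 0.1858 = 3.8243

3.82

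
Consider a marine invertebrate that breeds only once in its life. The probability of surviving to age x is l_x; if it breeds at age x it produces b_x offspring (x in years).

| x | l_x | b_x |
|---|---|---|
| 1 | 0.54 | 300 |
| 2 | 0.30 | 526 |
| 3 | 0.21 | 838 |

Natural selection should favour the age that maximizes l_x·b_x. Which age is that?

3

Expected offspring if breeding at age x = l_x × b_x:
  age 1: 0.54 × 300 = 162.000
  age 2: 0.30 × 526 = 157.800
  age 3: 0.21 × 838 = 175.980
Maximum at age 3 (175.980).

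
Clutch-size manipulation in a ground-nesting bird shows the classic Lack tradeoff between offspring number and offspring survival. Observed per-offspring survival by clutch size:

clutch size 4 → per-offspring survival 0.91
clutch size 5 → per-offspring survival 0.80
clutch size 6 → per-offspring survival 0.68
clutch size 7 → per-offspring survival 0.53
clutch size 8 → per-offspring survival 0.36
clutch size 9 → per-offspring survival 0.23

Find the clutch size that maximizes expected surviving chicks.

Expected surviving chicks = c × s(c):
  c=4: 4 × 0.91 = 3.640
  c=5: 5 × 0.80 = 4.000
  c=6: 6 × 0.68 = 4.080
  c=7: 7 × 0.53 = 3.710
  c=8: 8 × 0.36 = 2.880
  c=9: 9 × 0.23 = 2.070
Maximum at c = 6 (4.080 surviving chicks).

6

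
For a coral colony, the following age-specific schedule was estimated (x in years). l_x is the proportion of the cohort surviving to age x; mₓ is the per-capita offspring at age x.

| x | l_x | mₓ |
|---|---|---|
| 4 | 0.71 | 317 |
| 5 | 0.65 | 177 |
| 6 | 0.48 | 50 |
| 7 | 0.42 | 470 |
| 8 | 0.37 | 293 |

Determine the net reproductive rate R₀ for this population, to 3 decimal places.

669.930

R₀ = Σ l_x mₓ:
  age 4: 0.71 × 317 = 225.0700
  age 5: 0.65 × 177 = 115.0500
  age 6: 0.48 × 50 = 24.0000
  age 7: 0.42 × 470 = 197.4000
  age 8: 0.37 × 293 = 108.4100
R₀ = 225.0700 + 115.0500 + 24.0000 + 197.4000 + 108.4100 = 669.9300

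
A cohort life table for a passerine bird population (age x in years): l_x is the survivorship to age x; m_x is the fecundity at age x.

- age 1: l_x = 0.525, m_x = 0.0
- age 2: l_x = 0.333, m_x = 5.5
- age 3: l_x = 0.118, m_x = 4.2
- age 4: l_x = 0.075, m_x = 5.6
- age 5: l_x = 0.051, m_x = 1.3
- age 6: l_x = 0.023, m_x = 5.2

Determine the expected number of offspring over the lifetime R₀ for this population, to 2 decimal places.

R₀ = Σ l_x m_x:
  age 1: 0.525 × 0.0 = 0.0000
  age 2: 0.333 × 5.5 = 1.8315
  age 3: 0.118 × 4.2 = 0.4956
  age 4: 0.075 × 5.6 = 0.4200
  age 5: 0.051 × 1.3 = 0.0663
  age 6: 0.023 × 5.2 = 0.1196
R₀ = 0.0000 + 1.8315 + 0.4956 + 0.4200 + 0.0663 + 0.1196 = 2.9330

2.93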